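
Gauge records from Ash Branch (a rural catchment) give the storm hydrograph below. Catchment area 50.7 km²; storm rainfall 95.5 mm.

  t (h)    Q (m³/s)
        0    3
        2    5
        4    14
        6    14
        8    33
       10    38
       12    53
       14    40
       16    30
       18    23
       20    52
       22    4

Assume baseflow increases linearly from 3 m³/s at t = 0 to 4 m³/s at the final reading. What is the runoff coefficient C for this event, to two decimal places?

C ≈ 0.40

ΣQ_DR = 267.0 m³/s; V = ΣQ_DR·Δt = 1.922 × 10^6 m³.
Runoff depth d = V / A = 37.92 mm.
C = d / P = 37.92 / 95.5 = 0.40.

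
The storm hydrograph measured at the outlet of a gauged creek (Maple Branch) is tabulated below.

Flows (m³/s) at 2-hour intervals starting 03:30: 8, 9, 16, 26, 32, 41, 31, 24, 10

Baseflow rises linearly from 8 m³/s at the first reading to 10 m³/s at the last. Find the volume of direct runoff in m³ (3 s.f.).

Direct-runoff ordinates (Q − Q_b): 0.00, 0.75, 7.50, 17.25, 23.00, 31.75, 21.50, 14.25, 0.00 m³/s.
ΣQ_DR = 116.0 m³/s.
With Δt = 2 h = 7200 s, V = ΣQ_DR · Δt = 116.0 × 7200 = 8.35 × 10^5 m³.

V ≈ 8.35 × 10^5 m³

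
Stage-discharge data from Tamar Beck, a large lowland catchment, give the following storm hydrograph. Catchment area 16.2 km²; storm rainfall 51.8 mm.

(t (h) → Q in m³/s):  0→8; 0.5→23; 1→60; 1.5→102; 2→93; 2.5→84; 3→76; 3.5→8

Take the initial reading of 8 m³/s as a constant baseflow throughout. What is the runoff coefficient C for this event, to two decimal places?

C ≈ 0.84

ΣQ_DR = 390.0 m³/s; V = ΣQ_DR·Δt = 7.020 × 10^5 m³.
Runoff depth d = V / A = 43.33 mm.
C = d / P = 43.33 / 51.8 = 0.84.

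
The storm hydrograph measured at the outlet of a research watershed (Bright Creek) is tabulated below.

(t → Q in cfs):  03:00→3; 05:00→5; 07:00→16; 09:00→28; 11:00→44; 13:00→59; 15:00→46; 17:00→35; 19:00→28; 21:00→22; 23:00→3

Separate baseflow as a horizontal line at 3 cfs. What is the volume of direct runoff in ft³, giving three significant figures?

V ≈ 1.84 × 10^6 ft³

Direct-runoff ordinates (Q − Q_b): 0.0, 2.0, 13.0, 25.0, 41.0, 56.0, 43.0, 32.0, 25.0, 19.0, 0.0 cfs.
ΣQ_DR = 256.0 cfs.
With Δt = 2 h = 7200 s, V = ΣQ_DR · Δt = 256.0 × 7200 = 1.84 × 10^6 ft³.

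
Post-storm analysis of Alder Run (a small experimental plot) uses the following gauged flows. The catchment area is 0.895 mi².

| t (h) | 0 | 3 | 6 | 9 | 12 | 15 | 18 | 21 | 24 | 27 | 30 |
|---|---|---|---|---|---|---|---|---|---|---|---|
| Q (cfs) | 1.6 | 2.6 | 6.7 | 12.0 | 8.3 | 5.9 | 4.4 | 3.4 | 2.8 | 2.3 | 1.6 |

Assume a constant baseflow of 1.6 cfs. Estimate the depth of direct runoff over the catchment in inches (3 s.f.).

d ≈ 0.177 in

Direct runoff: 0.0, 1.0, 5.1, 10.4, 6.7, 4.3, 2.8, 1.8, 1.2, 0.7, 0.0 cfs; ΣQ_DR = 34.00 cfs.
V = ΣQ_DR · Δt = 34.00 × 10800 s = 3.672 × 10^5 ft³.
Over A = 0.895 mi², depth = V / A = 0.177 in.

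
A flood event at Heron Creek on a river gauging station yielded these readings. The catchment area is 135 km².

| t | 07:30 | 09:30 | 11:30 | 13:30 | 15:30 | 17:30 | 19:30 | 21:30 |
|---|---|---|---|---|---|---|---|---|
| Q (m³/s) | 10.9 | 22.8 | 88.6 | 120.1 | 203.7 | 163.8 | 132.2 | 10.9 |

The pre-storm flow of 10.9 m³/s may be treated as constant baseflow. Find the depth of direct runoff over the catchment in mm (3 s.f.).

Direct runoff: 0.0, 11.9, 77.7, 109.2, 192.8, 152.9, 121.3, 0.0 m³/s; ΣQ_DR = 665.8 m³/s.
V = ΣQ_DR · Δt = 665.8 × 7200 s = 4.794 × 10^6 m³.
Over A = 135 km², depth = V / A = 35.5 mm.

d ≈ 35.5 mm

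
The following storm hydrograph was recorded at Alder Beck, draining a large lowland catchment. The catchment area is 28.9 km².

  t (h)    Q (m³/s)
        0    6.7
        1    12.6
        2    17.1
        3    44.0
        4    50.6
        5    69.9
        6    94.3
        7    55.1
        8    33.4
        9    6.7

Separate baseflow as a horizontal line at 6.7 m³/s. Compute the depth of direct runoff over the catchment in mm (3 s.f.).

d ≈ 40.3 mm

Direct runoff: 0.0, 5.9, 10.4, 37.3, 43.9, 63.2, 87.6, 48.4, 26.7, 0.0 m³/s; ΣQ_DR = 323.4 m³/s.
V = ΣQ_DR · Δt = 323.4 × 3600 s = 1.164 × 10^6 m³.
Over A = 28.9 km², depth = V / A = 40.3 mm.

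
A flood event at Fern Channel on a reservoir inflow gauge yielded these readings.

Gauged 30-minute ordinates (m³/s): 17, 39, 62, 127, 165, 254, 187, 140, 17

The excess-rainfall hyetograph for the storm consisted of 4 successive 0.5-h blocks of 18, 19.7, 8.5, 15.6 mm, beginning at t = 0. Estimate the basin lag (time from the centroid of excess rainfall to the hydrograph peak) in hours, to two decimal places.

Centroid of excess rainfall: t_c = Σ P_i·t̄_i / ΣP_i = 0.9256 h (block centres at 0.25, 0.75, 1.25, 1.75 h).
Hydrograph peak occurs at t = 2.5 h, so basin lag t_L = 2.5 − 0.9256 = 1.57 h.

t_L ≈ 1.57 h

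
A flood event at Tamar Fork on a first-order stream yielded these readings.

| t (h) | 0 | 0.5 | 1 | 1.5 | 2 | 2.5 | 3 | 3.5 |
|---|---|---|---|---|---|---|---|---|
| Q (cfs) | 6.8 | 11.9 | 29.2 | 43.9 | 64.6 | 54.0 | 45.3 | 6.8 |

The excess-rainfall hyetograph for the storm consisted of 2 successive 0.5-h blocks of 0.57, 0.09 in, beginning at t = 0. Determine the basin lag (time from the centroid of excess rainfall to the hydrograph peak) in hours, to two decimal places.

t_L ≈ 1.68 h

Centroid of excess rainfall: t_c = Σ P_i·t̄_i / ΣP_i = 0.3182 h (block centres at 0.25, 0.75 h).
Hydrograph peak occurs at t = 2 h, so basin lag t_L = 2 − 0.3182 = 1.68 h.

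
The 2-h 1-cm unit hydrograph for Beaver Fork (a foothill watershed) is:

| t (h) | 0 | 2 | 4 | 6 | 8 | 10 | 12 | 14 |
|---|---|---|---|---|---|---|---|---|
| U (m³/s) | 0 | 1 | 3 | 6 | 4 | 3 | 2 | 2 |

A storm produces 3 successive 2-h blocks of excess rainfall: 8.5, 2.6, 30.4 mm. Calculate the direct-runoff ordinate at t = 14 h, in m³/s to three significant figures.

Q ≈ 11.3 m³/s

By discrete convolution, Q_j = Σ (P_i / 10 mm) · U_{j−i}.
At t = 14 h (j=7): Q = (8.5/10)·2 + (2.6/10)·2 + (30.4/10)·3 = 11.3 m³/s.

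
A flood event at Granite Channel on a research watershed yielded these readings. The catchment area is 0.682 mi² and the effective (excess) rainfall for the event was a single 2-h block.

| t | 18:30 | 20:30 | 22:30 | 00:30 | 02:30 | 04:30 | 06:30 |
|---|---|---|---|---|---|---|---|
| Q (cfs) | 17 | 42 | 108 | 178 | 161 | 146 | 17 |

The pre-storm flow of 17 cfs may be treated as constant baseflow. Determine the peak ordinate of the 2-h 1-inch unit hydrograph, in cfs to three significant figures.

Direct runoff: 0.0, 25.0, 91.0, 161.0, 144.0, 129.0, 0.0 cfs; ΣQ_DR = 550.0 cfs, peak = 161.0 cfs.
Runoff depth d = ΣQ_DR·Δt / A = 550.0 × 7200 / (0.682 mi²) = 2.499 in.
The 1-inch UH is the DRH scaled by (1 in)/d, so U_p = 161.0 × 1/2.499 = 64.4 cfs.

U_p ≈ 64.4 cfs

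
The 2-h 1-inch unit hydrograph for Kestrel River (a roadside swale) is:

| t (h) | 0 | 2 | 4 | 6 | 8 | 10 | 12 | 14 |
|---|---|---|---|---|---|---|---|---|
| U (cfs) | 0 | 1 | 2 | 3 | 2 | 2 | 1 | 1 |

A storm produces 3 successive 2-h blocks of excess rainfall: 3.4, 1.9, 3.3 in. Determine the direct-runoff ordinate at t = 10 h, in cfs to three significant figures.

Q ≈ 20.5 cfs

By discrete convolution, Q_j = Σ (P_i / 1 in) · U_{j−i}.
At t = 10 h (j=5): Q = (3.4/1)·2 + (1.9/1)·2 + (3.3/1)·3 = 20.5 cfs.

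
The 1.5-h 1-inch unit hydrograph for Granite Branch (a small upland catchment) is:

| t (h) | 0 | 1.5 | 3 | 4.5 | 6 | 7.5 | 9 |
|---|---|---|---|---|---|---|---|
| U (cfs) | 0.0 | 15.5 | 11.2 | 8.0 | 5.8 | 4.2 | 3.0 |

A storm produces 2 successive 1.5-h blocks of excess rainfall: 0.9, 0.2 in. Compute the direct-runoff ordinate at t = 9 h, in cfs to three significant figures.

By discrete convolution, Q_j = Σ (P_i / 1 in) · U_{j−i}.
At t = 9 h (j=6): Q = (0.9/1)·3.0 + (0.2/1)·4.2 = 3.54 cfs.

Q ≈ 3.54 cfs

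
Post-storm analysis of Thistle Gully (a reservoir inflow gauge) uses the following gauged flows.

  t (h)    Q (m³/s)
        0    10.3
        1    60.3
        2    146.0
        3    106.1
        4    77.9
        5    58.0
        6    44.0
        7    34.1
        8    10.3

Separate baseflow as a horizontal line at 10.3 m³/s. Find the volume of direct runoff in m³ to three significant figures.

V ≈ 1.64 × 10^6 m³

Direct-runoff ordinates (Q − Q_b): 0.0, 50.0, 135.7, 95.8, 67.6, 47.7, 33.7, 23.8, 0.0 m³/s.
ΣQ_DR = 454.3 m³/s.
With Δt = 1 h = 3600 s, V = ΣQ_DR · Δt = 454.3 × 3600 = 1.64 × 10^6 m³.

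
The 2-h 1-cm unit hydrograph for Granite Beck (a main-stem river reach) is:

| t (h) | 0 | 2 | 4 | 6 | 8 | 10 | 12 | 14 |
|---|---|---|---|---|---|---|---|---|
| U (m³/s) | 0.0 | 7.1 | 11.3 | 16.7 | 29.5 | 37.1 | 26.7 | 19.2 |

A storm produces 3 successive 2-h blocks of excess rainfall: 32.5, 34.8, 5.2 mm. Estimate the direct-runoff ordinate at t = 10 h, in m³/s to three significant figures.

By discrete convolution, Q_j = Σ (P_i / 10 mm) · U_{j−i}.
At t = 10 h (j=5): Q = (32.5/10)·37.1 + (34.8/10)·29.5 + (5.2/10)·16.7 = 232 m³/s.

Q ≈ 232 m³/s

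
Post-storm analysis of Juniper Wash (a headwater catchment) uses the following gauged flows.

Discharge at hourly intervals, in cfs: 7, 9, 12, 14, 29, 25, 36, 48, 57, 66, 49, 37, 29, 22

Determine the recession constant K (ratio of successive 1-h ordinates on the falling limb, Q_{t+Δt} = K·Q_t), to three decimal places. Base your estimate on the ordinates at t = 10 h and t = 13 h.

Using the recession-limb readings at t = 10 h and t = 13 h: Q falls from 49 to 22 cfs over 3 intervals.
K = (Q₂/Q₁)^(1/3) = (22/49)^(1/3) = 0.766.

K ≈ 0.766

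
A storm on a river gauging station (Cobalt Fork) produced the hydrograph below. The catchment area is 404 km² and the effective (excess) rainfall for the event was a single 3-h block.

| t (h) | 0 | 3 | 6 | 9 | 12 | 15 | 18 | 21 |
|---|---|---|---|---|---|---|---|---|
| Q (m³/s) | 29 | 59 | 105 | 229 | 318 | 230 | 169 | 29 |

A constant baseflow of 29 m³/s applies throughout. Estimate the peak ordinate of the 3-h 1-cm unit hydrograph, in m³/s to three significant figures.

U_p ≈ 115 m³/s

Direct runoff: 0.0, 30.0, 76.0, 200.0, 289.0, 201.0, 140.0, 0.0 m³/s; ΣQ_DR = 936.0 m³/s, peak = 289.0 m³/s.
Runoff depth d = ΣQ_DR·Δt / A = 936.0 × 10800 / (404 km²) = 25.02 mm.
The 1-cm UH is the DRH scaled by (10 mm)/d, so U_p = 289.0 × 10/25.02 = 115 m³/s.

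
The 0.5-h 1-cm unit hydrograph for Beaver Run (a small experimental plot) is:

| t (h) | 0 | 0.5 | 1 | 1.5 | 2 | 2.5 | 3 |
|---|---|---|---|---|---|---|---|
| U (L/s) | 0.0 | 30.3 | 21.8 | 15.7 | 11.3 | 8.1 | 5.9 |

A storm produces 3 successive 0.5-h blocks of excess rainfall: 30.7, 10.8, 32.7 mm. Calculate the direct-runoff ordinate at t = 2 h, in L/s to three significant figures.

Q ≈ 123 L/s

By discrete convolution, Q_j = Σ (P_i / 10 mm) · U_{j−i}.
At t = 2 h (j=4): Q = (30.7/10)·11.3 + (10.8/10)·15.7 + (32.7/10)·21.8 = 123 L/s.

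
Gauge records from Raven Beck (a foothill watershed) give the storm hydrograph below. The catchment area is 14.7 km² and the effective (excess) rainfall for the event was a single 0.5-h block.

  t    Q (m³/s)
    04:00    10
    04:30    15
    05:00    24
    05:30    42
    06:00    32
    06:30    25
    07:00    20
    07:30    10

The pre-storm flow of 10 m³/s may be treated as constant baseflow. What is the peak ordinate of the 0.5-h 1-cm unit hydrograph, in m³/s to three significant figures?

U_p ≈ 26.7 m³/s

Direct runoff: 0.0, 5.0, 14.0, 32.0, 22.0, 15.0, 10.0, 0.0 m³/s; ΣQ_DR = 98.00 m³/s, peak = 32.0 m³/s.
Runoff depth d = ΣQ_DR·Δt / A = 98.00 × 1800 / (14.7 km²) = 12.00 mm.
The 1-cm UH is the DRH scaled by (10 mm)/d, so U_p = 32.0 × 10/12.00 = 26.7 m³/s.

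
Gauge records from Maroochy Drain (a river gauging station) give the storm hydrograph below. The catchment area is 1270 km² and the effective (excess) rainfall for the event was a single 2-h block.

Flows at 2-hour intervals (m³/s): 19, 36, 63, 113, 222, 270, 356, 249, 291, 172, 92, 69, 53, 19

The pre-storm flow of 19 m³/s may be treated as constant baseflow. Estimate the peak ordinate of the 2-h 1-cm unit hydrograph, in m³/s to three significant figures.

U_p ≈ 338 m³/s

Direct runoff: 0.0, 17.0, 44.0, 94.0, 203.0, 251.0, 337.0, 230.0, 272.0, 153.0, 73.0, 50.0, 34.0, 0.0 m³/s; ΣQ_DR = 1758 m³/s, peak = 337.0 m³/s.
Runoff depth d = ΣQ_DR·Δt / A = 1758 × 7200 / (1270 km²) = 9.967 mm.
The 1-cm UH is the DRH scaled by (10 mm)/d, so U_p = 337.0 × 10/9.967 = 338 m³/s.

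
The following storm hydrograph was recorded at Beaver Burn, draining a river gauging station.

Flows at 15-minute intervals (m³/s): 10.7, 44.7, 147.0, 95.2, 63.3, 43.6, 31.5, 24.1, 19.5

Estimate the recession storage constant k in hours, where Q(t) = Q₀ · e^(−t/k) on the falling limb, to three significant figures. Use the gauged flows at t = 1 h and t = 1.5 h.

On the falling limb, Q drops from 63.3 to 31.5 m³/s between t = 1 h and t = 1.5 h (Δt = 0.5 h).
k = −Δt / ln(Q₂/Q₁) = −0.5 / ln(31.5/63.3) = 0.716 h.

k ≈ 0.716 h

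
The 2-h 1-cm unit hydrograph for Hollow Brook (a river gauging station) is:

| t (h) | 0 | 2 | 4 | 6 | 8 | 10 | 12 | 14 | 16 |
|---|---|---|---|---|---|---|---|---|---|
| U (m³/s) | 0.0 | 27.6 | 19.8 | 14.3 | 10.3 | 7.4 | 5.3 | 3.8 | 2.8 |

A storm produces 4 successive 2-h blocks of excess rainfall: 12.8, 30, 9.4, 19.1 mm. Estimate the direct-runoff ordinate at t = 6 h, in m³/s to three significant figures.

Q ≈ 104 m³/s

By discrete convolution, Q_j = Σ (P_i / 10 mm) · U_{j−i}.
At t = 6 h (j=3): Q = (12.8/10)·14.3 + (30/10)·19.8 + (9.4/10)·27.6 + (19.1/10)·0.0 = 104 m³/s.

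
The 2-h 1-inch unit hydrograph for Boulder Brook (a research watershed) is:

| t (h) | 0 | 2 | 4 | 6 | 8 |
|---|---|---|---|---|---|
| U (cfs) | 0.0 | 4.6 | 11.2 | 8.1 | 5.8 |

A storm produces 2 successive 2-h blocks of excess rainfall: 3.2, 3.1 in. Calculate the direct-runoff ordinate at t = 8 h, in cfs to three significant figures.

Q ≈ 43.7 cfs

By discrete convolution, Q_j = Σ (P_i / 1 in) · U_{j−i}.
At t = 8 h (j=4): Q = (3.2/1)·5.8 + (3.1/1)·8.1 = 43.7 cfs.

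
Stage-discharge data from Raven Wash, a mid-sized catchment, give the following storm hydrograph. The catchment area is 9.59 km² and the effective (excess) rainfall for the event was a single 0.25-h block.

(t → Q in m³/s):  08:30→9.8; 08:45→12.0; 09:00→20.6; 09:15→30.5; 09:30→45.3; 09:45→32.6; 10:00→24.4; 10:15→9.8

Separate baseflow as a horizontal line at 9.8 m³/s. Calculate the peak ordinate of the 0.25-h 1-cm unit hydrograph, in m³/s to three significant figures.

Direct runoff: 0.0, 2.2, 10.8, 20.7, 35.5, 22.8, 14.6, 0.0 m³/s; ΣQ_DR = 106.6 m³/s, peak = 35.5 m³/s.
Runoff depth d = ΣQ_DR·Δt / A = 106.6 × 900 / (9.59 km²) = 10.00 mm.
The 1-cm UH is the DRH scaled by (10 mm)/d, so U_p = 35.5 × 10/10.00 = 35.5 m³/s.

U_p ≈ 35.5 m³/s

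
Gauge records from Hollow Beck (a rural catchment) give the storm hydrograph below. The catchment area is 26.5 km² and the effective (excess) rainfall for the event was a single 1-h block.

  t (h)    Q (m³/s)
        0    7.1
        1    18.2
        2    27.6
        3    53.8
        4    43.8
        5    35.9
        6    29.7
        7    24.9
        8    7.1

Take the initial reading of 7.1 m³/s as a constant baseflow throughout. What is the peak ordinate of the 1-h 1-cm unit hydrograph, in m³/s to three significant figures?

U_p ≈ 18.7 m³/s

Direct runoff: 0.0, 11.1, 20.5, 46.7, 36.7, 28.8, 22.6, 17.8, 0.0 m³/s; ΣQ_DR = 184.2 m³/s, peak = 46.7 m³/s.
Runoff depth d = ΣQ_DR·Δt / A = 184.2 × 3600 / (26.5 km²) = 25.02 mm.
The 1-cm UH is the DRH scaled by (10 mm)/d, so U_p = 46.7 × 10/25.02 = 18.7 m³/s.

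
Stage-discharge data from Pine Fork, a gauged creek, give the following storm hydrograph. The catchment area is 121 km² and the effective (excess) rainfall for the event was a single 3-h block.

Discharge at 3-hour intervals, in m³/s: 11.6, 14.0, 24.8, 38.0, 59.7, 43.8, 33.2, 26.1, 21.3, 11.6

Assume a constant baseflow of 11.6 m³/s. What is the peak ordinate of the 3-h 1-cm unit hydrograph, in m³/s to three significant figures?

Direct runoff: 0.0, 2.4, 13.2, 26.4, 48.1, 32.2, 21.6, 14.5, 9.7, 0.0 m³/s; ΣQ_DR = 168.1 m³/s, peak = 48.1 m³/s.
Runoff depth d = ΣQ_DR·Δt / A = 168.1 × 10800 / (121 km²) = 15.00 mm.
The 1-cm UH is the DRH scaled by (10 mm)/d, so U_p = 48.1 × 10/15.00 = 32.1 m³/s.

U_p ≈ 32.1 m³/s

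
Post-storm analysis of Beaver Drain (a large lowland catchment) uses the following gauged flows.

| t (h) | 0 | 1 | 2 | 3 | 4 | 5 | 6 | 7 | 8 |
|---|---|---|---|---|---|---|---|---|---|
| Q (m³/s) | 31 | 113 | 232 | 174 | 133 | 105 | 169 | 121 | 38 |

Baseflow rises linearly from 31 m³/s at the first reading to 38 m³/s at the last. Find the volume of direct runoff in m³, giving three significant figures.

Direct-runoff ordinates (Q − Q_b): 0.00, 81.12, 199.25, 140.38, 98.50, 69.62, 132.75, 83.88, 0.00 m³/s.
ΣQ_DR = 805.5 m³/s.
With Δt = 1 h = 3600 s, V = ΣQ_DR · Δt = 805.5 × 3600 = 2.90 × 10^6 m³.

V ≈ 2.90 × 10^6 m³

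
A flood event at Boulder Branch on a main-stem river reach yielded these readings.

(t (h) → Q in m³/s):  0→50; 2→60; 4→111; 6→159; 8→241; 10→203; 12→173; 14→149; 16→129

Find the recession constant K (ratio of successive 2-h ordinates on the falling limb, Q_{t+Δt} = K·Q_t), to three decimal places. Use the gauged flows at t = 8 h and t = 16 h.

K ≈ 0.855

Using the recession-limb readings at t = 8 h and t = 16 h: Q falls from 241 to 129 m³/s over 4 intervals.
K = (Q₂/Q₁)^(1/4) = (129/241)^(1/4) = 0.855.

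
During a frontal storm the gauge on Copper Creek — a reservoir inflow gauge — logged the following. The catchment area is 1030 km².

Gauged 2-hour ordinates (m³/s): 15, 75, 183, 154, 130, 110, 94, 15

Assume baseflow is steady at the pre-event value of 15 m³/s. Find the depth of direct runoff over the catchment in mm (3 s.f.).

Direct runoff: 0.0, 60.0, 168.0, 139.0, 115.0, 95.0, 79.0, 0.0 m³/s; ΣQ_DR = 656.0 m³/s.
V = ΣQ_DR · Δt = 656.0 × 7200 s = 4.723 × 10^6 m³.
Over A = 1030 km², depth = V / A = 4.59 mm.

d ≈ 4.59 mm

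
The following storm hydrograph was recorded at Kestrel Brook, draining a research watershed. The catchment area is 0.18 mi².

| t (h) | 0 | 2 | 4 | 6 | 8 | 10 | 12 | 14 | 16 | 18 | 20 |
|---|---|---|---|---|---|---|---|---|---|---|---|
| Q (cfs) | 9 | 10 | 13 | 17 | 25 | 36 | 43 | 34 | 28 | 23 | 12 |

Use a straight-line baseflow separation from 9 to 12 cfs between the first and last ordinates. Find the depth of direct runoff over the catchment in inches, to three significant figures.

Direct runoff: 0.00, 0.70, 3.40, 7.10, 14.80, 25.50, 32.20, 22.90, 16.60, 11.30, 0.00 cfs; ΣQ_DR = 134.5 cfs.
V = ΣQ_DR · Δt = 134.5 × 7200 s = 9.684 × 10^5 ft³.
Over A = 0.18 mi², depth = V / A = 2.32 in.

d ≈ 2.32 in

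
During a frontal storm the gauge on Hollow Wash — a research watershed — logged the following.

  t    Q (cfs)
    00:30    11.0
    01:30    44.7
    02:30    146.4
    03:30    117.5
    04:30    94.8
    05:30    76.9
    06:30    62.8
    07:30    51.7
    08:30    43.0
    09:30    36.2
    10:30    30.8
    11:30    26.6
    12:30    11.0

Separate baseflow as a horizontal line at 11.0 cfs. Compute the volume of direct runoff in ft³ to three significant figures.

Direct-runoff ordinates (Q − Q_b): 0.0, 33.7, 135.4, 106.5, 83.8, 65.9, 51.8, 40.7, 32.0, 25.2, 19.8, 15.6, 0.0 cfs.
ΣQ_DR = 610.4 cfs.
With Δt = 1 h = 3600 s, V = ΣQ_DR · Δt = 610.4 × 3600 = 2.20 × 10^6 ft³.

V ≈ 2.20 × 10^6 ft³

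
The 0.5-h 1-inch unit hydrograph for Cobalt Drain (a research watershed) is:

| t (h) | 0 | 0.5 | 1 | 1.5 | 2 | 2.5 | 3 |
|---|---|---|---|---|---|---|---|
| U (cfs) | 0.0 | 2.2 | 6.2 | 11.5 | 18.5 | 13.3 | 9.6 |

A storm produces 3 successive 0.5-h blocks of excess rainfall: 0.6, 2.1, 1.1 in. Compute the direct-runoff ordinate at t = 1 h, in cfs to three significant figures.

Q ≈ 8.34 cfs

By discrete convolution, Q_j = Σ (P_i / 1 in) · U_{j−i}.
At t = 1 h (j=2): Q = (0.6/1)·6.2 + (2.1/1)·2.2 + (1.1/1)·0.0 = 8.34 cfs.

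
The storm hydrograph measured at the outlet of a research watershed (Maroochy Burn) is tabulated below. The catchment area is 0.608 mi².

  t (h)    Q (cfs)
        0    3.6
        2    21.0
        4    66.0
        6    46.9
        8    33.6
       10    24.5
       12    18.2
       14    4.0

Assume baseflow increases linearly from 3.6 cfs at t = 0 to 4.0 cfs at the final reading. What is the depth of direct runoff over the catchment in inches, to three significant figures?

d ≈ 0.955 in

Direct runoff: 0.00, 17.34, 62.29, 43.13, 29.77, 20.61, 14.26, 0.00 cfs; ΣQ_DR = 187.4 cfs.
V = ΣQ_DR · Δt = 187.4 × 7200 s = 1.349 × 10^6 ft³.
Over A = 0.608 mi², depth = V / A = 0.955 in.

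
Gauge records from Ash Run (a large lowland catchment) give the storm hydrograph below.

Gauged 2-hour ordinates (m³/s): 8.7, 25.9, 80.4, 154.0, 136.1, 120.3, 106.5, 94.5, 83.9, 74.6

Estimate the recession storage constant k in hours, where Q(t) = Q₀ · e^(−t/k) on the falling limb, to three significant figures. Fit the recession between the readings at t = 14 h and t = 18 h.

k ≈ 16.9 h

On the falling limb, Q drops from 94.5 to 74.6 m³/s between t = 14 h and t = 18 h (Δt = 4 h).
k = −Δt / ln(Q₂/Q₁) = −4 / ln(74.6/94.5) = 16.9 h.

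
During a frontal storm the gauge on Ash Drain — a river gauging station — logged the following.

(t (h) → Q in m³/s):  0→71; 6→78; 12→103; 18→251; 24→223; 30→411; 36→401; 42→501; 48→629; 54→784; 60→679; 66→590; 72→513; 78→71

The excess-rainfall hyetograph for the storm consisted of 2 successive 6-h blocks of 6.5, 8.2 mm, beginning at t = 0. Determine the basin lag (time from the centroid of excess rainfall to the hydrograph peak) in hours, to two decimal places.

t_L ≈ 47.65 h

Centroid of excess rainfall: t_c = Σ P_i·t̄_i / ΣP_i = 6.3469 h (block centres at 3, 9 h).
Hydrograph peak occurs at t = 54 h, so basin lag t_L = 54 − 6.3469 = 47.65 h.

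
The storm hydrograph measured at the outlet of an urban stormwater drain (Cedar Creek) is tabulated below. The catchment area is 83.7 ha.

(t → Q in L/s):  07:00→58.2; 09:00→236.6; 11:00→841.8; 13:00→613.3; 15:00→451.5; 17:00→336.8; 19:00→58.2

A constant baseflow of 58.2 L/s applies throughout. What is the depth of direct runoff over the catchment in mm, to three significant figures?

Direct runoff: 0.0, 178.4, 783.6, 555.1, 393.3, 278.6, 0.0 L/s; ΣQ_DR = 2189 L/s.
V = ΣQ_DR · Δt = 2189 × 7200 s = 1.576 × 10^7 L.
Over A = 83.7 ha, depth = V / A = 18.8 mm.

d ≈ 18.8 mm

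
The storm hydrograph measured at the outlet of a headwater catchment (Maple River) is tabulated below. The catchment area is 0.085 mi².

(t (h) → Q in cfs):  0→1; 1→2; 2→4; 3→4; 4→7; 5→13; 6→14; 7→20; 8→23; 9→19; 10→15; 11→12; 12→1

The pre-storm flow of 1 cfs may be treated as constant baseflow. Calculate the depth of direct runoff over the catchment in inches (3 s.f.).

Direct runoff: 0.0, 1.0, 3.0, 3.0, 6.0, 12.0, 13.0, 19.0, 22.0, 18.0, 14.0, 11.0, 0.0 cfs; ΣQ_DR = 122.0 cfs.
V = ΣQ_DR · Δt = 122.0 × 3600 s = 4.392 × 10^5 ft³.
Over A = 0.085 mi², depth = V / A = 2.22 in.

d ≈ 2.22 in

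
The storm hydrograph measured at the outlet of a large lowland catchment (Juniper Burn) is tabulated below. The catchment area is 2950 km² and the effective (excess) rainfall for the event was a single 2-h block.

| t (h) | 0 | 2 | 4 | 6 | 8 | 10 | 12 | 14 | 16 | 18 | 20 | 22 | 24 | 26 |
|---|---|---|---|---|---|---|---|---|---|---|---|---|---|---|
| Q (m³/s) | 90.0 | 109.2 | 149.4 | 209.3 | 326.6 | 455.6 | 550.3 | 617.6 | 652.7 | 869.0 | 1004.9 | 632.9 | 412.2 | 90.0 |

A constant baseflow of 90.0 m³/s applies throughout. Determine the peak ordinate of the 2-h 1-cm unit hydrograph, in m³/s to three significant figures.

Direct runoff: 0.0, 19.2, 59.4, 119.3, 236.6, 365.6, 460.3, 527.6, 562.7, 779.0, 914.9, 542.9, 322.2, 0.0 m³/s; ΣQ_DR = 4910 m³/s, peak = 914.9 m³/s.
Runoff depth d = ΣQ_DR·Δt / A = 4910 × 7200 / (2950 km²) = 11.98 mm.
The 1-cm UH is the DRH scaled by (10 mm)/d, so U_p = 914.9 × 10/11.98 = 763 m³/s.

U_p ≈ 763 m³/s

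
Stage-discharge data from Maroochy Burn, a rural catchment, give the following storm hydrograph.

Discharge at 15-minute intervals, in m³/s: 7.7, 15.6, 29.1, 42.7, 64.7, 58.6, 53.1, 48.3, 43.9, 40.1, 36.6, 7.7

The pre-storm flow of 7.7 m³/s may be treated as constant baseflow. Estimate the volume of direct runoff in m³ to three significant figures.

Direct-runoff ordinates (Q − Q_b): 0.0, 7.9, 21.4, 35.0, 57.0, 50.9, 45.4, 40.6, 36.2, 32.4, 28.9, 0.0 m³/s.
ΣQ_DR = 355.7 m³/s.
With Δt = 0.25 h = 900 s, V = ΣQ_DR · Δt = 355.7 × 900 = 3.20 × 10^5 m³.

V ≈ 3.20 × 10^5 m³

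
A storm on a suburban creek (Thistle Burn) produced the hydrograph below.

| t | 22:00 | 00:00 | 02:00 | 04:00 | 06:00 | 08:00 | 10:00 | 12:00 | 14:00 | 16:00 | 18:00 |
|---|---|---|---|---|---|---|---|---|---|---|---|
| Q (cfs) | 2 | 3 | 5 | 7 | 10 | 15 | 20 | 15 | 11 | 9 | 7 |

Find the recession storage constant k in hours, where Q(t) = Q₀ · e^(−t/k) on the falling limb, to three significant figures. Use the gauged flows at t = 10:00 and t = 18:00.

On the falling limb, Q drops from 20 to 7 cfs between t = 10:00 and t = 18:00 (Δt = 8 h).
k = −Δt / ln(Q₂/Q₁) = −8 / ln(7/20) = 7.62 h.

k ≈ 7.62 h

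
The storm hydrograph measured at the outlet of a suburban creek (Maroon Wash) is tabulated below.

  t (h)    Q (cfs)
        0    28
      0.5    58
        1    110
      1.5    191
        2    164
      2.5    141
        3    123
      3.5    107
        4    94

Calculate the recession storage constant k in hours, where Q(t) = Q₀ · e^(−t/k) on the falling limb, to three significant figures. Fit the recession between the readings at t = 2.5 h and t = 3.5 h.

k ≈ 3.62 h

On the falling limb, Q drops from 141 to 107 cfs between t = 2.5 h and t = 3.5 h (Δt = 1 h).
k = −Δt / ln(Q₂/Q₁) = −1 / ln(107/141) = 3.62 h.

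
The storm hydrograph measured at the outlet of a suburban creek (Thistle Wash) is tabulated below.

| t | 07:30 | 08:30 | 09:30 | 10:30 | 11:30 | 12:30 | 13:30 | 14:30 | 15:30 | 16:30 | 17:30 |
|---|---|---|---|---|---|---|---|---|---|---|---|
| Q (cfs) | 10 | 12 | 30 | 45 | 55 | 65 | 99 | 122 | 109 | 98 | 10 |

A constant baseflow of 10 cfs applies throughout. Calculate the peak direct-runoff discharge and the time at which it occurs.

Q_p = 112.0 cfs at t = 14:30

Subtracting baseflow gives direct-runoff ordinates: 0.0, 2.0, 20.0, 35.0, 45.0, 55.0, 89.0, 112.0, 99.0, 88.0, 0.0 cfs.
The maximum is 112.0 cfs, occurring at the reading for t = 14:30.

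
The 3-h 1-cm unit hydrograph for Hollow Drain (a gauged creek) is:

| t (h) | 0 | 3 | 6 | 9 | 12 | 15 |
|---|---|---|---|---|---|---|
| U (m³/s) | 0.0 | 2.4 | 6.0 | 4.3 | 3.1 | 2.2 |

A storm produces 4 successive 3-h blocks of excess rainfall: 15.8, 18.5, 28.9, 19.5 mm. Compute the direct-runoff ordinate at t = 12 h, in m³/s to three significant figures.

By discrete convolution, Q_j = Σ (P_i / 10 mm) · U_{j−i}.
At t = 12 h (j=4): Q = (15.8/10)·3.1 + (18.5/10)·4.3 + (28.9/10)·6.0 + (19.5/10)·2.4 = 34.9 m³/s.

Q ≈ 34.9 m³/s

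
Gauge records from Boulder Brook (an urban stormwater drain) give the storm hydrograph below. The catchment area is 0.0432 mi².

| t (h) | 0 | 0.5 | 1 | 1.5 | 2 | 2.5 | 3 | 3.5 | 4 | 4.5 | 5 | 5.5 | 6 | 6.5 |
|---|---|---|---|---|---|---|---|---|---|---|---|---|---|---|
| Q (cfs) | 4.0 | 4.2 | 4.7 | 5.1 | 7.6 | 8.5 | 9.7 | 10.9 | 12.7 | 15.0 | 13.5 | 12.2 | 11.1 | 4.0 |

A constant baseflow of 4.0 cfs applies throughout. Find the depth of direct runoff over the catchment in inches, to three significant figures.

d ≈ 1.21 in

Direct runoff: 0.0, 0.2, 0.7, 1.1, 3.6, 4.5, 5.7, 6.9, 8.7, 11.0, 9.5, 8.2, 7.1, 0.0 cfs; ΣQ_DR = 67.20 cfs.
V = ΣQ_DR · Δt = 67.20 × 1800 s = 1.210 × 10^5 ft³.
Over A = 0.0432 mi², depth = V / A = 1.21 in.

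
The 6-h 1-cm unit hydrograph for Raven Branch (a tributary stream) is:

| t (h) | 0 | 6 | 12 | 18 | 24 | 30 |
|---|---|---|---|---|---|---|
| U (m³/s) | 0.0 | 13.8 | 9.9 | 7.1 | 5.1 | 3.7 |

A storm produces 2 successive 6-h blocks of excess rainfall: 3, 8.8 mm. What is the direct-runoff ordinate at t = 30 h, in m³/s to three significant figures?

By discrete convolution, Q_j = Σ (P_i / 10 mm) · U_{j−i}.
At t = 30 h (j=5): Q = (3/10)·3.7 + (8.8/10)·5.1 = 5.60 m³/s.

Q ≈ 5.60 m³/s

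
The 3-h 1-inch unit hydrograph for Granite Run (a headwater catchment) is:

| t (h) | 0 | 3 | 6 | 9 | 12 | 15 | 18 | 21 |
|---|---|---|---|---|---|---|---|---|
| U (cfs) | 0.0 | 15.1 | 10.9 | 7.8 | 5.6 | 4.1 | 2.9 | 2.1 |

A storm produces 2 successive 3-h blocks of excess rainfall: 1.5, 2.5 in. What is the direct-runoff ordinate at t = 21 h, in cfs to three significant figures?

By discrete convolution, Q_j = Σ (P_i / 1 in) · U_{j−i}.
At t = 21 h (j=7): Q = (1.5/1)·2.1 + (2.5/1)·2.9 = 10.4 cfs.

Q ≈ 10.4 cfs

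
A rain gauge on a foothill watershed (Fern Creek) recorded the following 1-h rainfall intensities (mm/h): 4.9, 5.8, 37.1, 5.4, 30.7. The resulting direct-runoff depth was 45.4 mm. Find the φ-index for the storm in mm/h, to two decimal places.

φ ≈ 11.20 mm/h

Only the 2 blocks with intensity above φ contribute runoff: 37.1, 30.7 mm/h.
Σ(I−φ)·Δt = d  ⇒  (37.1+30.7 − 2φ)·1 = 45.4
φ = (67.80 − 45.4/1) / 2 = 11.20 mm/h.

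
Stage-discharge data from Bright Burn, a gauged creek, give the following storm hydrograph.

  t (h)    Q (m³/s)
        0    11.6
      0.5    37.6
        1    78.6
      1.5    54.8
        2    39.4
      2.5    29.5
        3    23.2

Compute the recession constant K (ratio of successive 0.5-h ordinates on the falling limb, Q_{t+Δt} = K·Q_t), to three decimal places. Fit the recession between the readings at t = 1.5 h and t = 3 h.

K ≈ 0.751

Using the recession-limb readings at t = 1.5 h and t = 3 h: Q falls from 54.8 to 23.2 m³/s over 3 intervals.
K = (Q₂/Q₁)^(1/3) = (23.2/54.8)^(1/3) = 0.751.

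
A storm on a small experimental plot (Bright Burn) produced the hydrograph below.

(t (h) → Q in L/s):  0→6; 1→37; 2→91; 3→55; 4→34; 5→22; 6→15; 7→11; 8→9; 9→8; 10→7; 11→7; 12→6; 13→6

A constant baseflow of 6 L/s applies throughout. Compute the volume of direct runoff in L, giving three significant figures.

Direct-runoff ordinates (Q − Q_b): 0.0, 31.0, 85.0, 49.0, 28.0, 16.0, 9.0, 5.0, 3.0, 2.0, 1.0, 1.0, 0.0, 0.0 L/s.
ΣQ_DR = 230.0 L/s.
With Δt = 1 h = 3600 s, V = ΣQ_DR · Δt = 230.0 × 3600 = 8.28 × 10^5 L.

V ≈ 8.28 × 10^5 L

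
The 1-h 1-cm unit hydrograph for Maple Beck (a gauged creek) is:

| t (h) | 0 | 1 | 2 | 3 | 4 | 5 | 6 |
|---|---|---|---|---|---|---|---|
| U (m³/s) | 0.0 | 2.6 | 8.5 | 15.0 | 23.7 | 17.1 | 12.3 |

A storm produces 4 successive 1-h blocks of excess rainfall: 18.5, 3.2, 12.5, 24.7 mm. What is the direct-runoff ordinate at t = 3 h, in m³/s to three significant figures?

Q ≈ 33.7 m³/s

By discrete convolution, Q_j = Σ (P_i / 10 mm) · U_{j−i}.
At t = 3 h (j=3): Q = (18.5/10)·15.0 + (3.2/10)·8.5 + (12.5/10)·2.6 + (24.7/10)·0.0 = 33.7 m³/s.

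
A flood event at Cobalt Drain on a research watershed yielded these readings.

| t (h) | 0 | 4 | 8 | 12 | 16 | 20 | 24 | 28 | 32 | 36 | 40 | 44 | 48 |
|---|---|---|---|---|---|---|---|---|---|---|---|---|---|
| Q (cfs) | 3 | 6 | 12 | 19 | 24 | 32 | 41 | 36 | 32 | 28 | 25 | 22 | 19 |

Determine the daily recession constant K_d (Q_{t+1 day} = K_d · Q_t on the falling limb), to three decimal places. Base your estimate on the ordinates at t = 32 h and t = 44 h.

Between t = 32 h and t = 44 h the flow falls from 32 to 22 cfs over 3×4 h = 12 h.
Per-interval ratio K = (22/32)^(1/3) = 0.8826; K_d = K^(24/4) = 0.473.

K_d ≈ 0.473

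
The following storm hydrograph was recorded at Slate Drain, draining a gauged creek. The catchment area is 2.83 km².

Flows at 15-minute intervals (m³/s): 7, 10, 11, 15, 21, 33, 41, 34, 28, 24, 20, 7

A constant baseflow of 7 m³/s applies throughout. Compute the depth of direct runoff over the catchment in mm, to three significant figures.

Direct runoff: 0.0, 3.0, 4.0, 8.0, 14.0, 26.0, 34.0, 27.0, 21.0, 17.0, 13.0, 0.0 m³/s; ΣQ_DR = 167.0 m³/s.
V = ΣQ_DR · Δt = 167.0 × 900 s = 1.503 × 10^5 m³.
Over A = 2.83 km², depth = V / A = 53.1 mm.

d ≈ 53.1 mm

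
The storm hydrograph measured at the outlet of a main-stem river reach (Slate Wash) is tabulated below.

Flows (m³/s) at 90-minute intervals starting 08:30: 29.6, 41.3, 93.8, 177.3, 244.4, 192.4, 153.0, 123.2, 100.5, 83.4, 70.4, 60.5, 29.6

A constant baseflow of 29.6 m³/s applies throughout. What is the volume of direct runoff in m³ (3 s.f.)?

V ≈ 5.48 × 10^6 m³

Direct-runoff ordinates (Q − Q_b): 0.0, 11.7, 64.2, 147.7, 214.8, 162.8, 123.4, 93.6, 70.9, 53.8, 40.8, 30.9, 0.0 m³/s.
ΣQ_DR = 1015 m³/s.
With Δt = 1.5 h = 5400 s, V = ΣQ_DR · Δt = 1015 × 5400 = 5.48 × 10^6 m³.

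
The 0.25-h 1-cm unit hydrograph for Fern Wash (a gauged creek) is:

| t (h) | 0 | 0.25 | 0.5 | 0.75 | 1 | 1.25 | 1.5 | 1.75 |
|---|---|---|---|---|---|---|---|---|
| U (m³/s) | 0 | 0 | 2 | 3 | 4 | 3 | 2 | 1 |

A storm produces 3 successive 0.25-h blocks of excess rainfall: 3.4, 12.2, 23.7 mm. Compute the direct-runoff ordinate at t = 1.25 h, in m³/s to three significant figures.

By discrete convolution, Q_j = Σ (P_i / 10 mm) · U_{j−i}.
At t = 1.25 h (j=5): Q = (3.4/10)·3 + (12.2/10)·4 + (23.7/10)·3 = 13.0 m³/s.

Q ≈ 13.0 m³/s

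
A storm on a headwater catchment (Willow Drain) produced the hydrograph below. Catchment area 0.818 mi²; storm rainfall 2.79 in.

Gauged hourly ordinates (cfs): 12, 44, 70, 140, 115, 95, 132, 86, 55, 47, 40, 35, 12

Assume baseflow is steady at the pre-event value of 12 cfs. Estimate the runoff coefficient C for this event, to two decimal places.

C ≈ 0.49

ΣQ_DR = 727.0 cfs; V = ΣQ_DR·Δt = 2.617 × 10^6 ft³.
Runoff depth d = V / A = 1.377 in.
C = d / P = 1.377 / 2.79 = 0.49.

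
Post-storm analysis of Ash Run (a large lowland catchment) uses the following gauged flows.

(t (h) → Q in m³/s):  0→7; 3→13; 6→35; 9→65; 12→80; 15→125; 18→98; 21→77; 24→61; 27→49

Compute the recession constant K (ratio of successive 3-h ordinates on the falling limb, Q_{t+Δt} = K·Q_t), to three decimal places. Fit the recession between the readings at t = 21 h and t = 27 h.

K ≈ 0.798

Using the recession-limb readings at t = 21 h and t = 27 h: Q falls from 77 to 49 m³/s over 2 intervals.
K = (Q₂/Q₁)^(1/2) = (49/77)^(1/2) = 0.798.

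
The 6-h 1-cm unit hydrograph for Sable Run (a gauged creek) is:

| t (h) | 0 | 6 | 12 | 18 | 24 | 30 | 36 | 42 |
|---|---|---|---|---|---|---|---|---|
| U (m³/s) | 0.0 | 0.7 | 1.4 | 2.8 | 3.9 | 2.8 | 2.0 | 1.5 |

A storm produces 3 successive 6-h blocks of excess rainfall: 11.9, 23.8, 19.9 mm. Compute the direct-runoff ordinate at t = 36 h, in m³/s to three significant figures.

Q ≈ 16.8 m³/s

By discrete convolution, Q_j = Σ (P_i / 10 mm) · U_{j−i}.
At t = 36 h (j=6): Q = (11.9/10)·2.0 + (23.8/10)·2.8 + (19.9/10)·3.9 = 16.8 m³/s.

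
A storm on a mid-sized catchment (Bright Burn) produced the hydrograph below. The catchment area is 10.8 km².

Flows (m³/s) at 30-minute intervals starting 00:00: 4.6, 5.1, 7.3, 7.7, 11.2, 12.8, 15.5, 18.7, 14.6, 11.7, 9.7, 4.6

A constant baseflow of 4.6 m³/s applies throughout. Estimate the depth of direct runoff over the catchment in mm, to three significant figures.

Direct runoff: 0.0, 0.5, 2.7, 3.1, 6.6, 8.2, 10.9, 14.1, 10.0, 7.1, 5.1, 0.0 m³/s; ΣQ_DR = 68.30 m³/s.
V = ΣQ_DR · Δt = 68.30 × 1800 s = 1.229 × 10^5 m³.
Over A = 10.8 km², depth = V / A = 11.4 mm.

d ≈ 11.4 mm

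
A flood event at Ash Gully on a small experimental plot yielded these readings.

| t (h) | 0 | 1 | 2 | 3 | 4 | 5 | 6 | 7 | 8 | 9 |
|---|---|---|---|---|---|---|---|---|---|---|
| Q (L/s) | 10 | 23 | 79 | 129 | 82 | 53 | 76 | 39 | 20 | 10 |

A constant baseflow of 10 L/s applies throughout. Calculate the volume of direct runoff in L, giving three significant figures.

Direct-runoff ordinates (Q − Q_b): 0.0, 13.0, 69.0, 119.0, 72.0, 43.0, 66.0, 29.0, 10.0, 0.0 L/s.
ΣQ_DR = 421.0 L/s.
With Δt = 1 h = 3600 s, V = ΣQ_DR · Δt = 421.0 × 3600 = 1.52 × 10^6 L.

V ≈ 1.52 × 10^6 L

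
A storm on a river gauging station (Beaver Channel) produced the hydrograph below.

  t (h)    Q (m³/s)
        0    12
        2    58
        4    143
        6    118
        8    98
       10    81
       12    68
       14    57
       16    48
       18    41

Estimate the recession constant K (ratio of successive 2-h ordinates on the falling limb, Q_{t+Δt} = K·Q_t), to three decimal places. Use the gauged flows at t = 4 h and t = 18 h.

Using the recession-limb readings at t = 4 h and t = 18 h: Q falls from 143 to 41 m³/s over 7 intervals.
K = (Q₂/Q₁)^(1/7) = (41/143)^(1/7) = 0.837.

K ≈ 0.837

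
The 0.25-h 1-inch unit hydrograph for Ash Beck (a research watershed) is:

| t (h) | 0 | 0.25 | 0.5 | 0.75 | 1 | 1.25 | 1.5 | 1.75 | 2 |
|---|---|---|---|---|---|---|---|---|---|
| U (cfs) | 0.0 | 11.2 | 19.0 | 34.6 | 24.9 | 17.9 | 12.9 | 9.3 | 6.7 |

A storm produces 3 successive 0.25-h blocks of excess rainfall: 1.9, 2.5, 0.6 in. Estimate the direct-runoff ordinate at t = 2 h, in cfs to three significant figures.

Q ≈ 43.7 cfs

By discrete convolution, Q_j = Σ (P_i / 1 in) · U_{j−i}.
At t = 2 h (j=8): Q = (1.9/1)·6.7 + (2.5/1)·9.3 + (0.6/1)·12.9 = 43.7 cfs.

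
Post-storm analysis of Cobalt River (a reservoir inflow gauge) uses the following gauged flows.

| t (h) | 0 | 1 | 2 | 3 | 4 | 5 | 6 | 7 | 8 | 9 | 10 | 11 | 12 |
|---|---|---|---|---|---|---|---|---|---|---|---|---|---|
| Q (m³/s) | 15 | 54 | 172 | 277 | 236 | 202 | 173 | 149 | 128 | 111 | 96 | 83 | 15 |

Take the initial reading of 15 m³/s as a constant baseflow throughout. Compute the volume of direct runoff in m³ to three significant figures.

V ≈ 5.46 × 10^6 m³

Direct-runoff ordinates (Q − Q_b): 0.0, 39.0, 157.0, 262.0, 221.0, 187.0, 158.0, 134.0, 113.0, 96.0, 81.0, 68.0, 0.0 m³/s.
ΣQ_DR = 1516 m³/s.
With Δt = 1 h = 3600 s, V = ΣQ_DR · Δt = 1516 × 3600 = 5.46 × 10^6 m³.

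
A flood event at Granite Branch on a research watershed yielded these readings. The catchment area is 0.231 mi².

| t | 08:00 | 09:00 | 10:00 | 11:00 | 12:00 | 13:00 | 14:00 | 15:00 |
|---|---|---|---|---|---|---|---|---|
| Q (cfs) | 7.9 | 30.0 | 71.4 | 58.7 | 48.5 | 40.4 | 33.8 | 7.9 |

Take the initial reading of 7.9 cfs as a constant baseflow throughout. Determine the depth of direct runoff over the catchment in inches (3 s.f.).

Direct runoff: 0.0, 22.1, 63.5, 50.8, 40.6, 32.5, 25.9, 0.0 cfs; ΣQ_DR = 235.4 cfs.
V = ΣQ_DR · Δt = 235.4 × 3600 s = 8.474 × 10^5 ft³.
Over A = 0.231 mi², depth = V / A = 1.58 in.

d ≈ 1.58 in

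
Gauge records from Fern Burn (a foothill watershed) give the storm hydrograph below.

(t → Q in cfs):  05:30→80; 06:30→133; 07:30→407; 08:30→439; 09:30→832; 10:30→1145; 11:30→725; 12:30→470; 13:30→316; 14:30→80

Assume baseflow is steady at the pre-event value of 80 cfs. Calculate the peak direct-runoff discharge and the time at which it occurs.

Subtracting baseflow gives direct-runoff ordinates: 0.0, 53.0, 327.0, 359.0, 752.0, 1065.0, 645.0, 390.0, 236.0, 0.0 cfs.
The maximum is 1065.0 cfs, occurring at the reading for t = 10:30.

Q_p = 1065.0 cfs at t = 10:30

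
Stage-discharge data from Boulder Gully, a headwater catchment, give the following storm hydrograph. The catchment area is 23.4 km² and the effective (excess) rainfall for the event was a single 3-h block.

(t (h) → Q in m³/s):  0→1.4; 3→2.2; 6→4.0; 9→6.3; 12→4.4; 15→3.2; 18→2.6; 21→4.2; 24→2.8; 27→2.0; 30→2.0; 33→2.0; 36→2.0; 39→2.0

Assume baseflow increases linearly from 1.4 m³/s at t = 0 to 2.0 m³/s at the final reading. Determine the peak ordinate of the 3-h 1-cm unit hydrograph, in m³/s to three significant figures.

U_p ≈ 5.96 m³/s

Direct runoff: 0.00, 0.75, 2.51, 4.76, 2.82, 1.57, 0.92, 2.48, 1.03, 0.18, 0.14, 0.09, 0.05, 0.00 m³/s; ΣQ_DR = 17.30 m³/s, peak = 4.76 m³/s.
Runoff depth d = ΣQ_DR·Δt / A = 17.30 × 10800 / (23.4 km²) = 7.985 mm.
The 1-cm UH is the DRH scaled by (10 mm)/d, so U_p = 4.76 × 10/7.985 = 5.96 m³/s.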